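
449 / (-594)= -449 / 594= -0.76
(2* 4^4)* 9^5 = 30233088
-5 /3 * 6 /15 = -2 /3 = -0.67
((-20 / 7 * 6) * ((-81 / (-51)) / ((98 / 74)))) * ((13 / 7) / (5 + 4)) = -173160 / 40817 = -4.24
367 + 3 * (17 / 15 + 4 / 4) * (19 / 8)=1911 / 5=382.20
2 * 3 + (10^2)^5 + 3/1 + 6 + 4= 10000000019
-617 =-617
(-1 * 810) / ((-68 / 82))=16605 / 17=976.76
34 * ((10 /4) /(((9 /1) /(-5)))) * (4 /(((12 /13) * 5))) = -1105 /27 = -40.93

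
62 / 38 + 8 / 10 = 231 / 95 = 2.43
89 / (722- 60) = 89 / 662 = 0.13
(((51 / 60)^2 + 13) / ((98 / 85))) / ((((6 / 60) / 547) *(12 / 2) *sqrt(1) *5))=51042211 / 23520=2170.16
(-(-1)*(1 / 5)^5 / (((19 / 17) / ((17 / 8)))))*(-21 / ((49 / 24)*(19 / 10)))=-5202 / 1579375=-0.00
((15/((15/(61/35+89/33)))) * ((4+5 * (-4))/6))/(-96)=1282/10395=0.12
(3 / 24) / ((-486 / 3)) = -1 / 1296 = -0.00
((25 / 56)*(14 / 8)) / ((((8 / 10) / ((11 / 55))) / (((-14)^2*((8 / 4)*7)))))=8575 / 16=535.94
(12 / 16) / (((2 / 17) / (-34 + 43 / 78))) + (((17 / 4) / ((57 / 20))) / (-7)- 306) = -43110079 / 82992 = -519.45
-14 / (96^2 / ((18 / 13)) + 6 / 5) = -35 / 16643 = -0.00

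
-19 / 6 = -3.17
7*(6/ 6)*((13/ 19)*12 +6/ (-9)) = 3010/ 57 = 52.81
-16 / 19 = -0.84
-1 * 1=-1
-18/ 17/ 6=-0.18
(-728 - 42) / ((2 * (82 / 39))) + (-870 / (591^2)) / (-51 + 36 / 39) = -1138046255515 / 6215106114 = -183.11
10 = 10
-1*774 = -774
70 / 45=14 / 9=1.56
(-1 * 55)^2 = 3025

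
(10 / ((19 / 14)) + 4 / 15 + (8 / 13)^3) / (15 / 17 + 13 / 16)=1340033024 / 288652845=4.64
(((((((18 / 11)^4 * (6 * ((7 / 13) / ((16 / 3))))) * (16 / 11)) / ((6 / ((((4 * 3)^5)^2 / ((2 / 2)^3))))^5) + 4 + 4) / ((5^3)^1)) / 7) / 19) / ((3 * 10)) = 773992264657682838221511127667885265935054328906981034364 / 522107210625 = 1482439332203740790314260000000000000000000000.00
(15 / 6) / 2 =1.25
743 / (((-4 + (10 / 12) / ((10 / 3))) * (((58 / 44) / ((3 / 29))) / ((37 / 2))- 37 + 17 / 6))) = 2419208 / 408765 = 5.92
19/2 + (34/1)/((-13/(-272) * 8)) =2559/26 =98.42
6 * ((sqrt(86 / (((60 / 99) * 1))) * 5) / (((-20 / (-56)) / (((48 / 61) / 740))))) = 504 * sqrt(14190) / 56425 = 1.06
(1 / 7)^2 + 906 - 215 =33860 / 49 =691.02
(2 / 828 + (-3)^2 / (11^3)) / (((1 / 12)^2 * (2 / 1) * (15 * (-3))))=-0.01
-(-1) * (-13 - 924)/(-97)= 937/97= 9.66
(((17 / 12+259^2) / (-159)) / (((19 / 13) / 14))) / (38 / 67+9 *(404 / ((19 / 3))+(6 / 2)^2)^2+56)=-1024750997 / 12105522558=-0.08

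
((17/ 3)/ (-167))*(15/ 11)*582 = -49470/ 1837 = -26.93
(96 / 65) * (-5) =-96 / 13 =-7.38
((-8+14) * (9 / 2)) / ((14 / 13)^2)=4563 / 196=23.28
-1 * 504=-504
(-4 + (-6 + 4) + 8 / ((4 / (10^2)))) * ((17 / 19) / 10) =1649 / 95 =17.36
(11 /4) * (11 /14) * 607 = 73447 /56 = 1311.55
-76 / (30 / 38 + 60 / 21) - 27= -23203 / 485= -47.84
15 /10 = 3 /2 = 1.50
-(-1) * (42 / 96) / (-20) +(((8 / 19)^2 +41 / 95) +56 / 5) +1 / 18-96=-87496823 / 1039680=-84.16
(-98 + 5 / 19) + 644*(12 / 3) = 47087 / 19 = 2478.26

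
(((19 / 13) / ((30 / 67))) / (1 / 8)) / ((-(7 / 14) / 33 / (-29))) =3248696 / 65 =49979.94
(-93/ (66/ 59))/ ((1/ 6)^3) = -197532/ 11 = -17957.45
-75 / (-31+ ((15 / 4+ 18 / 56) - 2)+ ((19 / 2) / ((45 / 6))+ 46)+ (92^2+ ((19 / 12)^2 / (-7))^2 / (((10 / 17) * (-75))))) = -0.01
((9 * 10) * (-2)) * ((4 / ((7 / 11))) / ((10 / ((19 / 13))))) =-15048 / 91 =-165.36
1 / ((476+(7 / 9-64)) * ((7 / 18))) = 162 / 26005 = 0.01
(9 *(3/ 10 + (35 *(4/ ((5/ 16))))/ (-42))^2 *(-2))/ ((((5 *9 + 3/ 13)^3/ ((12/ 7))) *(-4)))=212496037/ 23718038400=0.01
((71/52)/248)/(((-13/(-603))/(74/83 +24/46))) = 57754737/160020016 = 0.36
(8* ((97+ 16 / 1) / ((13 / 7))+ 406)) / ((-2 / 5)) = -121380 / 13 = -9336.92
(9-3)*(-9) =-54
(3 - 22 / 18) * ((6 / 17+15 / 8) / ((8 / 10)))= 4.95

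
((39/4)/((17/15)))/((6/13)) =2535/136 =18.64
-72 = -72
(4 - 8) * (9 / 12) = -3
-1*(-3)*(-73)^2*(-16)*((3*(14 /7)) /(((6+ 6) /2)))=-255792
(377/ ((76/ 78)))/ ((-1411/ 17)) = -14703/ 3154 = -4.66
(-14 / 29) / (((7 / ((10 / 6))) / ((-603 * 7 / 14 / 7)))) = 1005 / 203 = 4.95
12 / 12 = 1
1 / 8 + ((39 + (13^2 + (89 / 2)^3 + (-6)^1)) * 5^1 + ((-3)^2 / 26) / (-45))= 114820093 / 260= 441615.74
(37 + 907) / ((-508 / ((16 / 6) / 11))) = -1888 / 4191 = -0.45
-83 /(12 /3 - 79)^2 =-83 /5625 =-0.01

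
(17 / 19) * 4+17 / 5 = 663 / 95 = 6.98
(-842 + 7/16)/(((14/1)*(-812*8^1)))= 13465/1455104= 0.01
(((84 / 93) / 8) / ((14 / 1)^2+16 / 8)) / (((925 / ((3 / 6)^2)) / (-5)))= -7 / 9084240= -0.00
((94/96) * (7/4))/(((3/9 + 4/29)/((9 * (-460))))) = -9874935/656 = -15053.25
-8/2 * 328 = -1312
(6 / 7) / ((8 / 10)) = 15 / 14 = 1.07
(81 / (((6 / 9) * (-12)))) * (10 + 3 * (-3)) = -10.12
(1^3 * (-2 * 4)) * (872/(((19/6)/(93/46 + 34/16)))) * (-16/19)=63872256/8303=7692.67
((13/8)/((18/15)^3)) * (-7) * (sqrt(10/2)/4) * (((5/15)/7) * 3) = -1625 * sqrt(5)/6912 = -0.53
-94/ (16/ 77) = -3619/ 8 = -452.38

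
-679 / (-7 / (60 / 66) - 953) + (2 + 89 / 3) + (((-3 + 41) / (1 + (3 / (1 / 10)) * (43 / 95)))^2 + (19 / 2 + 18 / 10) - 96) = -1006913626333 / 22114065090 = -45.53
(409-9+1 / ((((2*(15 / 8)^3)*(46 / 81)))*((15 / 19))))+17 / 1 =5996807 / 14375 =417.17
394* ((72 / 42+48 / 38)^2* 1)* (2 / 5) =123571008 / 88445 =1397.15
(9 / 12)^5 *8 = 243 / 128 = 1.90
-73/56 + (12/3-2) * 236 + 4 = 26583/56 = 474.70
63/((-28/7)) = -63/4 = -15.75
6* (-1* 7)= -42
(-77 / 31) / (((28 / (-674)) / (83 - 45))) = 2272.03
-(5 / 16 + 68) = -1093 / 16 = -68.31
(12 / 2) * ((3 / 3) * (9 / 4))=27 / 2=13.50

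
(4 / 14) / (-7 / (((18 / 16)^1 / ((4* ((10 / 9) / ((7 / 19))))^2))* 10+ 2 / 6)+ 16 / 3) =-0.02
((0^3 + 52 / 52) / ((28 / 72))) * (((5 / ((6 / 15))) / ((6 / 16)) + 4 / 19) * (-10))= -114720 / 133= -862.56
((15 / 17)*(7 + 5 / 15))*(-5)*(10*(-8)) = 44000 / 17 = 2588.24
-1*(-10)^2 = -100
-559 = -559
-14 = -14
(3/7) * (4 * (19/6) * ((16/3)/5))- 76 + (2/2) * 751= 71483/105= 680.79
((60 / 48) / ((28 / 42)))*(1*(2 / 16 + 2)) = 3.98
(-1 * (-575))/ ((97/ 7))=4025/ 97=41.49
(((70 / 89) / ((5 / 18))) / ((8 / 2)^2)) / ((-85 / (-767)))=48321 / 30260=1.60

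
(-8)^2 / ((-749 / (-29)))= 1856 / 749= 2.48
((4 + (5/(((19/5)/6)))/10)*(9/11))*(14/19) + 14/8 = 73661/15884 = 4.64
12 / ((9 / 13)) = 52 / 3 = 17.33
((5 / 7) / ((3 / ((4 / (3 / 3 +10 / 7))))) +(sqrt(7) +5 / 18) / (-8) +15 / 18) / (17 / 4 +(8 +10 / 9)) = 2915 / 32708 - 9 * sqrt(7) / 962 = 0.06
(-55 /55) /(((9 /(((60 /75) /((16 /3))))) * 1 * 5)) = -1 /300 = -0.00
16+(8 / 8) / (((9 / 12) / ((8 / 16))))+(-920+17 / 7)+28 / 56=-37817 / 42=-900.40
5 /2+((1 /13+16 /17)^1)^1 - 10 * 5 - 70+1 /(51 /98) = -151907 /1326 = -114.56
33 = 33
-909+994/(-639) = -910.56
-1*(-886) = 886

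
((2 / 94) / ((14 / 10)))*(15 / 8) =75 / 2632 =0.03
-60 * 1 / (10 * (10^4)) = -3 / 5000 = -0.00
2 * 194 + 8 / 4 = 390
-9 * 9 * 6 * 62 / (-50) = 15066 / 25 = 602.64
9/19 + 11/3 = 236/57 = 4.14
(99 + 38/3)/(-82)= -335/246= -1.36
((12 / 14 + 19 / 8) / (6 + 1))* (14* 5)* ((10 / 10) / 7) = 905 / 196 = 4.62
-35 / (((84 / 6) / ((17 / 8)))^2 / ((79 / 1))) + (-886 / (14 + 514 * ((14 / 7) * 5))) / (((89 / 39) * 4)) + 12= -7085841633 / 137000192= -51.72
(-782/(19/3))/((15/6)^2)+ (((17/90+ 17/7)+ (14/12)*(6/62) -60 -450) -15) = -502823437/927675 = -542.03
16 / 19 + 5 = 111 / 19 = 5.84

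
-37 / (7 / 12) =-444 / 7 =-63.43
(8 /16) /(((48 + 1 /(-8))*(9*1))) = 4 /3447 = 0.00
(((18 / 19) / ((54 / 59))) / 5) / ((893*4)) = 59 / 1018020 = 0.00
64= 64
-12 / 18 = -2 / 3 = -0.67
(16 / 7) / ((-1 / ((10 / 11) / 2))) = -1.04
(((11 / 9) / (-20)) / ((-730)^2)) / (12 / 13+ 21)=-143 / 27337770000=-0.00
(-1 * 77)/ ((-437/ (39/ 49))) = 429/ 3059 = 0.14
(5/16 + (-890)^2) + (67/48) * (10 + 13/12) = 456258691/576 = 792115.78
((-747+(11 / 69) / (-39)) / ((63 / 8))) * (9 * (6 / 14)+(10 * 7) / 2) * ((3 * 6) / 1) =-8748338176 / 131859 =-66346.16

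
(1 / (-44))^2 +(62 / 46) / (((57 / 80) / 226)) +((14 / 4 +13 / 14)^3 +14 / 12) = 149604717355 / 290188976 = 515.54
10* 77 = 770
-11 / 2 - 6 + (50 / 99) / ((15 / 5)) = -6731 / 594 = -11.33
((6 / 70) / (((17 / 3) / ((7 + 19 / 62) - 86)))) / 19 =-369 / 5890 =-0.06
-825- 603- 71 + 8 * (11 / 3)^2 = -12523 / 9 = -1391.44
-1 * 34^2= -1156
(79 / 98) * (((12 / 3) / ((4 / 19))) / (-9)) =-1501 / 882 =-1.70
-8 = -8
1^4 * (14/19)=14/19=0.74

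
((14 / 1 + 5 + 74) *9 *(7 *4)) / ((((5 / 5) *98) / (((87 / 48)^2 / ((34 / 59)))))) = 41531103 / 30464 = 1363.28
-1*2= -2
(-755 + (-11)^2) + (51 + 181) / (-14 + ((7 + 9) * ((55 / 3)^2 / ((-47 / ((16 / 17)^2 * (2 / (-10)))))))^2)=-1878602639881814 / 2965829940137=-633.42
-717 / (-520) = 717 / 520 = 1.38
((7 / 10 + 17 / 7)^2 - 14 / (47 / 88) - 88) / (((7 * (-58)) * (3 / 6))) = 829277 / 1612100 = 0.51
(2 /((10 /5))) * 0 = 0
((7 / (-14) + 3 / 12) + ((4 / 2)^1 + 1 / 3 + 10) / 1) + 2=169 / 12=14.08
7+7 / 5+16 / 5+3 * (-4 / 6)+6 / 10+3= 66 / 5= 13.20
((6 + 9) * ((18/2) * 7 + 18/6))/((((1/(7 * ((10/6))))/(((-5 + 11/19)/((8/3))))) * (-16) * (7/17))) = 2906.50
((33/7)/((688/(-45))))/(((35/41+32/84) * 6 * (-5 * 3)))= 4059/1462688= 0.00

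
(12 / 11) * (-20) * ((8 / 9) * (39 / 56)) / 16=-65 / 77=-0.84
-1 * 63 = -63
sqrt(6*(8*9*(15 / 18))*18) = 36*sqrt(5) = 80.50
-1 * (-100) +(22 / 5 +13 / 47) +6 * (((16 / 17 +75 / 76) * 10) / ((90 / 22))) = 30275666 / 227715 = 132.95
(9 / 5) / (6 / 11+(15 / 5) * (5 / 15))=99 / 85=1.16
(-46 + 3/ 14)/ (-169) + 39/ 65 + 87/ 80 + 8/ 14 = 47885/ 18928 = 2.53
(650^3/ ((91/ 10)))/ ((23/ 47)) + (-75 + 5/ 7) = 9928738040/ 161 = 61669180.37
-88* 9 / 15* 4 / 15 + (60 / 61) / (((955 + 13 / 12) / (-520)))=-255708256 / 17496325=-14.61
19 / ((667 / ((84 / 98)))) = 114 / 4669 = 0.02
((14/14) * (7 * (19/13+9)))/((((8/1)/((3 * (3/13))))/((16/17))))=1008/169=5.96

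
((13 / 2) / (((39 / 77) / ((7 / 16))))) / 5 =539 / 480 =1.12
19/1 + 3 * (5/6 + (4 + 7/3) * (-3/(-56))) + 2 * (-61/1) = -5571/56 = -99.48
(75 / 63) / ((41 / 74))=1850 / 861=2.15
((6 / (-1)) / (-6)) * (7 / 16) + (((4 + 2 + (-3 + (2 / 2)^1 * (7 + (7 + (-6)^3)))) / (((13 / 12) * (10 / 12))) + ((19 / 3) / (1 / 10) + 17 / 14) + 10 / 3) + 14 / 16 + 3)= -3237503 / 21840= -148.24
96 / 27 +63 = 599 / 9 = 66.56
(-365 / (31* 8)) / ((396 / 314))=-57305 / 49104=-1.17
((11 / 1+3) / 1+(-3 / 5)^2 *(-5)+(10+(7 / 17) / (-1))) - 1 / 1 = 1767 / 85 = 20.79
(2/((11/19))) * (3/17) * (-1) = -114/187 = -0.61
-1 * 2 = -2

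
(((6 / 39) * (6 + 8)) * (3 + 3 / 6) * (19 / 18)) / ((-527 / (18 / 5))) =-1862 / 34255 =-0.05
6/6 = 1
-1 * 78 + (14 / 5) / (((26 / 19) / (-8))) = -6134 / 65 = -94.37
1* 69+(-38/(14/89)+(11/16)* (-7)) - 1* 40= -24347/112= -217.38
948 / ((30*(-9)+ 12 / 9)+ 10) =-711 / 194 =-3.66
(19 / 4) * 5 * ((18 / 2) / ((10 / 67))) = 11457 / 8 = 1432.12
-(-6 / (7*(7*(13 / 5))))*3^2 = 270 / 637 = 0.42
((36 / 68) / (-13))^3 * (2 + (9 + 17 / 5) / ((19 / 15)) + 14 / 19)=-10206 / 12063727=-0.00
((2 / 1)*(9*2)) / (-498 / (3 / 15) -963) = -0.01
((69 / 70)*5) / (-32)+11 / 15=3893 / 6720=0.58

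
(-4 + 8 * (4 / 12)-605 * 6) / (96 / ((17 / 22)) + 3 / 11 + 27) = -23.97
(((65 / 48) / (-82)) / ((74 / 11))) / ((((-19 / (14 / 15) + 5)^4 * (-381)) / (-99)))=-3776773 / 329331390929500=-0.00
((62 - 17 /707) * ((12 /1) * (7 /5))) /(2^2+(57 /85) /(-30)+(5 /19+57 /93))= 17549584840 /81810303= 214.52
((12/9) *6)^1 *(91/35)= 104/5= 20.80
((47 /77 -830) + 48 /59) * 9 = -33877989 /4543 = -7457.18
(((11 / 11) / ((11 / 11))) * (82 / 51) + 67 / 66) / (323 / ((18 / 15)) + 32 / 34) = 2943 / 303061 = 0.01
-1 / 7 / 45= -1 / 315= -0.00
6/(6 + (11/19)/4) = 456/467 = 0.98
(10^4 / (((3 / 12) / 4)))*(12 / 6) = 320000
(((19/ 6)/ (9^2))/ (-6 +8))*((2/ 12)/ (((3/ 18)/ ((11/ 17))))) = 0.01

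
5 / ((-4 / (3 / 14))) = -0.27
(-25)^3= -15625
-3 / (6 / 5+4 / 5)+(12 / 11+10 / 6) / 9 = -709 / 594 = -1.19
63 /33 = 21 /11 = 1.91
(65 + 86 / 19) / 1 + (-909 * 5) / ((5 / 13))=-223202 / 19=-11747.47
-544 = -544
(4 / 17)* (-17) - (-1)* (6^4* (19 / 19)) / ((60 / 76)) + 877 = 12573 / 5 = 2514.60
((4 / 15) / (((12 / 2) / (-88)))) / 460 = -44 / 5175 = -0.01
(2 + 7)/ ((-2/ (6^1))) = -27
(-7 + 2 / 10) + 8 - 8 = -34 / 5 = -6.80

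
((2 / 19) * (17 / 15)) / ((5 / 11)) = 374 / 1425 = 0.26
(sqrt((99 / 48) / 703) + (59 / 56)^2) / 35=sqrt(23199) / 98420 + 3481 / 109760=0.03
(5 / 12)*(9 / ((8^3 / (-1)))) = -15 / 2048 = -0.01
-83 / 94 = -0.88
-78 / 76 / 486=-13 / 6156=-0.00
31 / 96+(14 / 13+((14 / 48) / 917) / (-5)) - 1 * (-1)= 653891 / 272480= 2.40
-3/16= -0.19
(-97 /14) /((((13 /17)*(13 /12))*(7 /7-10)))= 3298 /3549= 0.93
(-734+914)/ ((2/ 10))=900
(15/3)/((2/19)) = 95/2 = 47.50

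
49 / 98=0.50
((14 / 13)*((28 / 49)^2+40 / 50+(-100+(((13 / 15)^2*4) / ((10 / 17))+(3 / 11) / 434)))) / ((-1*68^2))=3525129347 / 161423262000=0.02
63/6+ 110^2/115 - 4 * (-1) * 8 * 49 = 77451/46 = 1683.72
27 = 27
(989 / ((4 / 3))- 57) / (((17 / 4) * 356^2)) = 2739 / 2154512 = 0.00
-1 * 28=-28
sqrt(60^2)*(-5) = -300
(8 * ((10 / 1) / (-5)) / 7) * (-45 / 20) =36 / 7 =5.14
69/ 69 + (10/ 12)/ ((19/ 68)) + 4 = 455/ 57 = 7.98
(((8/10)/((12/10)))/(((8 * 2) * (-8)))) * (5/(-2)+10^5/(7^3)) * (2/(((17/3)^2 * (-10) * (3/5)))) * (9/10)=356913/25376512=0.01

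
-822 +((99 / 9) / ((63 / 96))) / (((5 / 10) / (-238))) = -26402 / 3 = -8800.67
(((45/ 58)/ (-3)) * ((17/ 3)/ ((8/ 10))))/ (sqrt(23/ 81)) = -3825 * sqrt(23)/ 5336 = -3.44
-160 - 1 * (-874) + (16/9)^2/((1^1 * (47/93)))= 914002/1269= 720.25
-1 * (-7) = 7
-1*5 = -5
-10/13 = -0.77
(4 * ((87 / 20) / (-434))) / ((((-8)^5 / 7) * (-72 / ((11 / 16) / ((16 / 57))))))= -6061 / 20803747840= -0.00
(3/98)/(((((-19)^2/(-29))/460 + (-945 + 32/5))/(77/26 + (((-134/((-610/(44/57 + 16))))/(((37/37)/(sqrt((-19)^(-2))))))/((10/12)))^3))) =-25817411622328984759089/266164092466688840485140625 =-0.00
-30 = -30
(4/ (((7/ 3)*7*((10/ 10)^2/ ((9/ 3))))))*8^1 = 288/ 49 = 5.88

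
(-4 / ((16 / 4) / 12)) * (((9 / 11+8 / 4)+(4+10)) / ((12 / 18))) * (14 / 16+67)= -904095 / 44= -20547.61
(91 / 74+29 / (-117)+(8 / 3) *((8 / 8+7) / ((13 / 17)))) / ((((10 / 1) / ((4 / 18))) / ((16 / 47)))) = 2000296 / 9155835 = 0.22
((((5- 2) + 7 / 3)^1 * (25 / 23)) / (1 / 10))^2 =16000000 / 4761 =3360.64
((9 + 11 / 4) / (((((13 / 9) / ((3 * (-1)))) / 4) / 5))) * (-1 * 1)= 6345 / 13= 488.08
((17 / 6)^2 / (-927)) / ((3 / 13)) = -3757 / 100116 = -0.04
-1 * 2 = -2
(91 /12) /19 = 91 /228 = 0.40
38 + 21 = 59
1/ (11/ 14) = 14/ 11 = 1.27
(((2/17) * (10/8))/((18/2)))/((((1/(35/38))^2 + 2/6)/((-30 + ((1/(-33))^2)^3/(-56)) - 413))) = -28033895203083875/5856177003046128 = -4.79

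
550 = 550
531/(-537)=-0.99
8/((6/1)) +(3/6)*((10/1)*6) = 94/3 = 31.33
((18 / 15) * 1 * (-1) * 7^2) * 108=-31752 / 5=-6350.40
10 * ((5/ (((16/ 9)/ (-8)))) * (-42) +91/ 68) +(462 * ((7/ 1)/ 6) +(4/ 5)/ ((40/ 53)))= 4251463/ 425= 10003.44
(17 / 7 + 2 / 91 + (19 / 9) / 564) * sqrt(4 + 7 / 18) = 1133677 * sqrt(158) / 2771496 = 5.14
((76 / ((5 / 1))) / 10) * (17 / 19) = 1.36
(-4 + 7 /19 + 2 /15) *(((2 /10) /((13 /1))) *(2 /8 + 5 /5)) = -997 /14820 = -0.07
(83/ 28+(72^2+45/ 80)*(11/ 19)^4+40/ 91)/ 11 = 15880960617/ 298174448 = 53.26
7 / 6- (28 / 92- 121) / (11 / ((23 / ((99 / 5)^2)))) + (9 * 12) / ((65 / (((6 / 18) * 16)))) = 149571607 / 14015430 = 10.67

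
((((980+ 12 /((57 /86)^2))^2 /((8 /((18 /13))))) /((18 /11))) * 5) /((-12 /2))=-4091020909855 /45742671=-89435.55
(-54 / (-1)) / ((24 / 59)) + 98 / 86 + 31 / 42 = 486275 / 3612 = 134.63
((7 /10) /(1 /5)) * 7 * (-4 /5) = -98 /5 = -19.60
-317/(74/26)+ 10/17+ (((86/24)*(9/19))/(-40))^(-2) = 4653305033/10467189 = 444.56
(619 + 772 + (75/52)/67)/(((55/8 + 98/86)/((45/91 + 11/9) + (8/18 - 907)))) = -102954260650114/655567731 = -157045.96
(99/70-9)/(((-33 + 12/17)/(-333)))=-333999/4270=-78.22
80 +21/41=3301/41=80.51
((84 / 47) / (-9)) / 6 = -0.03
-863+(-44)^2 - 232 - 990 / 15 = 775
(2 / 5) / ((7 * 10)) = 1 / 175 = 0.01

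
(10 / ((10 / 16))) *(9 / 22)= 72 / 11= 6.55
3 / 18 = 1 / 6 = 0.17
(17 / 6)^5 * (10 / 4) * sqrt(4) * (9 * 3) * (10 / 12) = 35496425 / 1728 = 20541.91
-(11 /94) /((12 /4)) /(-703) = 11 /198246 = 0.00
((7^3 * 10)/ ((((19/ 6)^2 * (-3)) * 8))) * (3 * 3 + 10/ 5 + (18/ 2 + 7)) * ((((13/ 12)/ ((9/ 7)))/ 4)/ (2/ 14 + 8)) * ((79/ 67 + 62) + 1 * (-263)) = 3656446885/ 1838212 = 1989.13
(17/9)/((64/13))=221/576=0.38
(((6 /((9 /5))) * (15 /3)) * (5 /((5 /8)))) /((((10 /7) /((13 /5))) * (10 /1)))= 364 /15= 24.27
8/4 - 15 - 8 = -21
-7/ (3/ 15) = -35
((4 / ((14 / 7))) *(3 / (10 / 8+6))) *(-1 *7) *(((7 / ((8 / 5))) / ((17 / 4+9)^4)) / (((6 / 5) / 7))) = -1097600 / 228823949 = -0.00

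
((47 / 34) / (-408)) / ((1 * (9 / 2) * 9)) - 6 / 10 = -1685683 / 2809080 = -0.60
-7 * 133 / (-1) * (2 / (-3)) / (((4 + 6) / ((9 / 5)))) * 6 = -16758 / 25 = -670.32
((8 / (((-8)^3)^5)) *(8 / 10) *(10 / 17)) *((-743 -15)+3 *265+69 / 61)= -0.00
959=959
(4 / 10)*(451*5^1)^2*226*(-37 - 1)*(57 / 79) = -995680439160 / 79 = -12603549862.78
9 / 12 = 3 / 4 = 0.75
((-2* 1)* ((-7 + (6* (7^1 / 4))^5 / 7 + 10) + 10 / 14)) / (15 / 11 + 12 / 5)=-224671315 / 23184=-9690.79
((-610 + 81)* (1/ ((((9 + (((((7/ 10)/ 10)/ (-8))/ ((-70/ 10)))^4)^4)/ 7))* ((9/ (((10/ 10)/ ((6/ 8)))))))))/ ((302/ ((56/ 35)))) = -333536588403058933760000000000000000000000000000000/ 1032816132044410060800000000000000000000000000004077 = -0.32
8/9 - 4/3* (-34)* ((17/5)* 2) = 13912/45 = 309.16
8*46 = 368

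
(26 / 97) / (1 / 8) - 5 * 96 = -46352 / 97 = -477.86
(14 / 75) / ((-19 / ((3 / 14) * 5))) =-1 / 95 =-0.01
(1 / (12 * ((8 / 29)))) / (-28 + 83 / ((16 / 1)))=-29 / 2190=-0.01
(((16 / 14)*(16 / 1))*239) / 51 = 30592 / 357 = 85.69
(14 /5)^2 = 196 /25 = 7.84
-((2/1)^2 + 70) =-74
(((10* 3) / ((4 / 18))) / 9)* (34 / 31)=510 / 31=16.45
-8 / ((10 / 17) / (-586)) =7969.60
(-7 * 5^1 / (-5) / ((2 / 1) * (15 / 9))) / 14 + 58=1163 / 20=58.15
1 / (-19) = -1 / 19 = -0.05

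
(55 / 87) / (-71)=-55 / 6177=-0.01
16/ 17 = 0.94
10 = 10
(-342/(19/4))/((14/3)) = -108/7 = -15.43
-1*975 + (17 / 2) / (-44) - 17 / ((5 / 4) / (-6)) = -393181 / 440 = -893.59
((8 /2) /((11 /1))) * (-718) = -2872 /11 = -261.09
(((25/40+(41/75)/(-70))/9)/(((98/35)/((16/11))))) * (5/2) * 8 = 51844/72765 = 0.71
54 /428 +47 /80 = 6109 /8560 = 0.71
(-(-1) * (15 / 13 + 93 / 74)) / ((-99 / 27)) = -6957 / 10582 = -0.66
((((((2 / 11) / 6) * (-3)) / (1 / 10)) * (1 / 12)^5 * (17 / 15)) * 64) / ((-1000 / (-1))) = -0.00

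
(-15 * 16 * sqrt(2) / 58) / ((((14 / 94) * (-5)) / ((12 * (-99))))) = -1340064 * sqrt(2) / 203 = -9335.65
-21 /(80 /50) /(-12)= 35 /32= 1.09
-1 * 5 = -5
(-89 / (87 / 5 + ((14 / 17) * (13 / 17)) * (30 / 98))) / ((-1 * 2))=900235 / 355902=2.53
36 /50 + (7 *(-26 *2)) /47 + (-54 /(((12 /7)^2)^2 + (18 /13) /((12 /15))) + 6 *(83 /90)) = -1698335513 /253479225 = -6.70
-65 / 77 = -0.84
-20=-20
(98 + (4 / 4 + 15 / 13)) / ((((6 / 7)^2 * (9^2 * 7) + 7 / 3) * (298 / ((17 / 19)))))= 232407 / 323755991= 0.00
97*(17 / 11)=1649 / 11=149.91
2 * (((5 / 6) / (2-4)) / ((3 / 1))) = -5 / 18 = -0.28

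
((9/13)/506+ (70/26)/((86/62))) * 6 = 1648191/141427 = 11.65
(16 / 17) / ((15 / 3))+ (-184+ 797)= 52121 / 85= 613.19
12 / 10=6 / 5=1.20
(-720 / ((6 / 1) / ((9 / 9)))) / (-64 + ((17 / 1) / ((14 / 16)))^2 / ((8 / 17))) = -0.16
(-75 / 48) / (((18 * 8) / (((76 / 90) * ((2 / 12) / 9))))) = -0.00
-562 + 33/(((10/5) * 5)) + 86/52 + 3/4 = -144637/260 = -556.30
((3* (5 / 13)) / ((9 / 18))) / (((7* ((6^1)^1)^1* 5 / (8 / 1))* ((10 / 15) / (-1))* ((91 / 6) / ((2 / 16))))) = -9 / 8281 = -0.00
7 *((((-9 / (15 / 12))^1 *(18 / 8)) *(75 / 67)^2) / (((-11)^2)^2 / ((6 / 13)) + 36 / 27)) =-425250 / 94937861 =-0.00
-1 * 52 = -52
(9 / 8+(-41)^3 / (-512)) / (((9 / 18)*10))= 27.15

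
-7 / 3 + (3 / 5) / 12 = -137 / 60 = -2.28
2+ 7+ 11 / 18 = 173 / 18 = 9.61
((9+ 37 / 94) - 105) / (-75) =8987 / 7050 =1.27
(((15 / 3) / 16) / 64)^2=25 / 1048576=0.00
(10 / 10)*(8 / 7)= 8 / 7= 1.14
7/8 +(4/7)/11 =571/616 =0.93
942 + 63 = 1005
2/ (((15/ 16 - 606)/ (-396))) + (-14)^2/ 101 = 1059116/ 325927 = 3.25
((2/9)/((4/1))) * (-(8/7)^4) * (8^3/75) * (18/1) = -2097152/180075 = -11.65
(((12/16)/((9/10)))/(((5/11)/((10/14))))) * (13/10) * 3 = 143/28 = 5.11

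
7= 7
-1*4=-4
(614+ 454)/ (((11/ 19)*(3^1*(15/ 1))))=6764/ 165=40.99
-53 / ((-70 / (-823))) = -43619 / 70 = -623.13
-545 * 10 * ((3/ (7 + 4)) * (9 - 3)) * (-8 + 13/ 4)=42361.36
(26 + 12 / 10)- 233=-1029 / 5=-205.80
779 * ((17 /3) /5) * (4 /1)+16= 53212 /15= 3547.47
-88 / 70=-44 / 35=-1.26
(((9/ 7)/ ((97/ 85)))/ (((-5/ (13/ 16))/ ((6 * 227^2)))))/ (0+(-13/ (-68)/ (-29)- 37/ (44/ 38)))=1667429023689/ 941502758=1771.03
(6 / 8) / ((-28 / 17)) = -51 / 112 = -0.46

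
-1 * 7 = -7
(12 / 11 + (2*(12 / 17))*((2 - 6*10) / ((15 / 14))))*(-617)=43459012 / 935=46480.23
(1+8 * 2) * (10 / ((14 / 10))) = 121.43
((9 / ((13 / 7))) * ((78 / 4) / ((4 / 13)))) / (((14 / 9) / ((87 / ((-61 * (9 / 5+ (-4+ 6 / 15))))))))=152685 / 976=156.44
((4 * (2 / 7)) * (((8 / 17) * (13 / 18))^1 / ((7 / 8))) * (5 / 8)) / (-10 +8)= -1040 / 7497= -0.14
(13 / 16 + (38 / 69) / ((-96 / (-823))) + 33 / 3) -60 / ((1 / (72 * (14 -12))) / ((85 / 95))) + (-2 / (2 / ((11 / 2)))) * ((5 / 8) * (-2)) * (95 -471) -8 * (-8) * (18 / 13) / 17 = -17894562743 / 1738386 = -10293.78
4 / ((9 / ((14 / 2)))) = 28 / 9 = 3.11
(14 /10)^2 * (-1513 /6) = -74137 /150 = -494.25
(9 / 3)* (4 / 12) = 1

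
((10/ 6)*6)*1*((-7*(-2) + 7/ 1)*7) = 1470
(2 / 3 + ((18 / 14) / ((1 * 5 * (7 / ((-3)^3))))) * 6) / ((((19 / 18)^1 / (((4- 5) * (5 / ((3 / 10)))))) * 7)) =77680 / 6517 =11.92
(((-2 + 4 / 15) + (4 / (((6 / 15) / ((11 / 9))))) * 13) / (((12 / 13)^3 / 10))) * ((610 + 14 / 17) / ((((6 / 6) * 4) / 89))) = 6598847684 / 243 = 27155751.79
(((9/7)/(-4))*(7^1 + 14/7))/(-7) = 81/196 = 0.41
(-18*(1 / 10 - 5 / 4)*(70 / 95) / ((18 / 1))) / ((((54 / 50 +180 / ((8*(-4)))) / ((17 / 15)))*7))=-1564 / 51813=-0.03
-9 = -9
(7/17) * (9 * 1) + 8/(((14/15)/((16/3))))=5881/119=49.42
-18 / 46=-9 / 23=-0.39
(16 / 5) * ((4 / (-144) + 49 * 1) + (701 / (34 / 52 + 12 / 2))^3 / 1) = 3742001.48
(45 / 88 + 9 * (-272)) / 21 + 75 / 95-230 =-4046747 / 11704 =-345.76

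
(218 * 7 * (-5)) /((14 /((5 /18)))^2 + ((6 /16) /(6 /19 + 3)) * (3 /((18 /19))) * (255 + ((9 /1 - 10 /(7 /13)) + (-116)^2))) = -224322000 /218945329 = -1.02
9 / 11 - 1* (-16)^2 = -2807 / 11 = -255.18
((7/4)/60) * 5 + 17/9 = 293/144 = 2.03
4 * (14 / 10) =28 / 5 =5.60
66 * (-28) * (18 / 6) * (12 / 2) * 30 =-997920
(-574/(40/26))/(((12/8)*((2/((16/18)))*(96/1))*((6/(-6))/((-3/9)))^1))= -3731/9720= -0.38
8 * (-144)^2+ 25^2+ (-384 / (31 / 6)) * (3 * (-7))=5210287 / 31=168073.77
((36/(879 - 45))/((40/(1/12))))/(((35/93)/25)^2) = 43245/108976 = 0.40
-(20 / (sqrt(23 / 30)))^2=-12000 / 23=-521.74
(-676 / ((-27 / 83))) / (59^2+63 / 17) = 238459 / 399870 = 0.60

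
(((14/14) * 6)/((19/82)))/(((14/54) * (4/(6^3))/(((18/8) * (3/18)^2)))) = 89667/266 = 337.09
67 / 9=7.44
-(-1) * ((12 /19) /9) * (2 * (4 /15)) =0.04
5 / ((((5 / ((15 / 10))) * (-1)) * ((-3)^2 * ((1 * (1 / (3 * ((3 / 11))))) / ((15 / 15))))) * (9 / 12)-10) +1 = 13 / 15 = 0.87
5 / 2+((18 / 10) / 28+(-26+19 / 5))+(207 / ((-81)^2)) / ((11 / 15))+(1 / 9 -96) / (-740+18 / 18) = -5382447463 / 276548580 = -19.46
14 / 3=4.67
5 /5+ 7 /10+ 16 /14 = 2.84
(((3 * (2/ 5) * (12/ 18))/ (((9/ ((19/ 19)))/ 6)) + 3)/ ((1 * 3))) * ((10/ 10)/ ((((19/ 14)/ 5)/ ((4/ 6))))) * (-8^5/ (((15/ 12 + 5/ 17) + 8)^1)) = -3306684416/ 332937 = -9931.86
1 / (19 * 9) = 1 / 171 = 0.01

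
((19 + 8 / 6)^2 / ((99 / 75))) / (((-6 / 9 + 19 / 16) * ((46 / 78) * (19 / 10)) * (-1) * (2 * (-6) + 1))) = 7739680 / 158631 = 48.79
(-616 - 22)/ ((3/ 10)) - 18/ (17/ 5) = -108730/ 51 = -2131.96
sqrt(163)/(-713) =-sqrt(163)/713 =-0.02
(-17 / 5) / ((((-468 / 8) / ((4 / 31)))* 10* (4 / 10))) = 34 / 18135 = 0.00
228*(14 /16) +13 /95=37931 /190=199.64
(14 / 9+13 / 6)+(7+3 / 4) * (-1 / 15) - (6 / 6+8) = -1043 / 180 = -5.79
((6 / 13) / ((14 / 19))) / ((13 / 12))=0.58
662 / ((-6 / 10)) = -3310 / 3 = -1103.33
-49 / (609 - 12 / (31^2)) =-47089 / 585237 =-0.08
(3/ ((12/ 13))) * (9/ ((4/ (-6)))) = -351/ 8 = -43.88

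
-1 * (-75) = 75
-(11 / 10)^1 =-1.10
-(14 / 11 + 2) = -3.27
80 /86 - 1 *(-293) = 12639 /43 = 293.93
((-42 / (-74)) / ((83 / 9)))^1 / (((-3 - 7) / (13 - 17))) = 378 / 15355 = 0.02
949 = 949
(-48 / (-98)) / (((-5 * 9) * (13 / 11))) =-88 / 9555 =-0.01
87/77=1.13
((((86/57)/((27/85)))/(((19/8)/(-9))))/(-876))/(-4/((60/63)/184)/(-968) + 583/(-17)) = -37591675/61281318906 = -0.00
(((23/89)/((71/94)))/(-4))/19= -0.00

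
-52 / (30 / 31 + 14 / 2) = -124 / 19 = -6.53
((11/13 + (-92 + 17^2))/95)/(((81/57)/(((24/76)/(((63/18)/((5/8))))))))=1286/15561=0.08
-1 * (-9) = 9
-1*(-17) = 17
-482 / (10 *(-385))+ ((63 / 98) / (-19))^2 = 0.13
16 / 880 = 1 / 55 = 0.02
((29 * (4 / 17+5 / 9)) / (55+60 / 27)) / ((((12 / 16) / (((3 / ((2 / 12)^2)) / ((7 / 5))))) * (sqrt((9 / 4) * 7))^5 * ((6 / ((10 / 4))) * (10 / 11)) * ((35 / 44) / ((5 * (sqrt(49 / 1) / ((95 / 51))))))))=108694784 * sqrt(7) / 634332195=0.45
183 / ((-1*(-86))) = 183 / 86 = 2.13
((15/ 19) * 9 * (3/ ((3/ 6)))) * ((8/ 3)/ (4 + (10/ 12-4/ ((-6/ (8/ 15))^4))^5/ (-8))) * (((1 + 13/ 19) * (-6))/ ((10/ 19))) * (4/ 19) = -49238545109180561644050000000000000000000/ 423230545429241842823204452314825883073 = -116.34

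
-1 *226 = -226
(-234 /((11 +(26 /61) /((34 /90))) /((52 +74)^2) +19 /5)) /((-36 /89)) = 47620419210 /312867713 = 152.21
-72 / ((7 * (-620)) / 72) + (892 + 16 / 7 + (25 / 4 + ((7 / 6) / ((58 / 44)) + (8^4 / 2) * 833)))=644486248183 / 377580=1706886.62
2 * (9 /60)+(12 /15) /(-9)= 19 /90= 0.21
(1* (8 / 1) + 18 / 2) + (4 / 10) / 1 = 87 / 5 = 17.40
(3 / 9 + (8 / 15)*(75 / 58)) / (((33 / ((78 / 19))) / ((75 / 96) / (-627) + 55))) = 1276743715 / 182411856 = 7.00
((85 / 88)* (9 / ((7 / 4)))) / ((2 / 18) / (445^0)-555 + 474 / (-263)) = -1810755 / 202923952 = -0.01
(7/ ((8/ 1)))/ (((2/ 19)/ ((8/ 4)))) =133/ 8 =16.62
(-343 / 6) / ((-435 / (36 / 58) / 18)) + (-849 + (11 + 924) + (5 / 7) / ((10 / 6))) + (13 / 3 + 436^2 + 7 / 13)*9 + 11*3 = 654733703644 / 382655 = 1711028.74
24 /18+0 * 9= 4 /3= 1.33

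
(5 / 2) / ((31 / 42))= 105 / 31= 3.39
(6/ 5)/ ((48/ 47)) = 47/ 40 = 1.18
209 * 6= 1254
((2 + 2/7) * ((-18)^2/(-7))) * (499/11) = -2586816/539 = -4799.29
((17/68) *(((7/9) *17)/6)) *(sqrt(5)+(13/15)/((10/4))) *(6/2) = 4.27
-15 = -15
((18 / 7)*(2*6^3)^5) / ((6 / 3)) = 135413275557888 / 7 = 19344753651126.86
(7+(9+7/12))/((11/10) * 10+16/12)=199/148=1.34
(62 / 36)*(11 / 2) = 9.47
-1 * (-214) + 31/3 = 673/3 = 224.33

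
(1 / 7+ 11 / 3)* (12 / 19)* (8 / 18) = 1280 / 1197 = 1.07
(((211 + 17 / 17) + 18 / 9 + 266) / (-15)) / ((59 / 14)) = -448 / 59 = -7.59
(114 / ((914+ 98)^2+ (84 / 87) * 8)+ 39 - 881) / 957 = -12503866747 / 14211641400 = -0.88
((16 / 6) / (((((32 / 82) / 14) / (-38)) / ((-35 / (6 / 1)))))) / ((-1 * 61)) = -190855 / 549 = -347.64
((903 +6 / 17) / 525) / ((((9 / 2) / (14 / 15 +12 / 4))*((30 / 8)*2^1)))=1208084 / 6024375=0.20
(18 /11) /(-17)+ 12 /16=0.65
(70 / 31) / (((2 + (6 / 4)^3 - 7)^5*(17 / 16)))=-36700160 / 195671411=-0.19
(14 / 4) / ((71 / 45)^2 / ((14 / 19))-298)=-99225 / 8352521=-0.01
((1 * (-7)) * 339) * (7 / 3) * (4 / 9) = -22148 / 9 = -2460.89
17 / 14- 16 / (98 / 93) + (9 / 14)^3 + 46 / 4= -6047 / 2744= -2.20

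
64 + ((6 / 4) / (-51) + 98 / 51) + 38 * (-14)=-47543 / 102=-466.11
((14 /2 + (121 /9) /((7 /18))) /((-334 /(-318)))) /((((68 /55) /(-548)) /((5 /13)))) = -6747.40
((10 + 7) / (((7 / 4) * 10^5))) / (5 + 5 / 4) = 17 / 1093750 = 0.00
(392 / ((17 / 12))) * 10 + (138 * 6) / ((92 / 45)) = 53925 / 17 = 3172.06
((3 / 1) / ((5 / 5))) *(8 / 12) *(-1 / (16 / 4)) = -1 / 2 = -0.50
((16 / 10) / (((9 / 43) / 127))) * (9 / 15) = 43688 / 75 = 582.51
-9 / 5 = -1.80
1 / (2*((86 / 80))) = 20 / 43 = 0.47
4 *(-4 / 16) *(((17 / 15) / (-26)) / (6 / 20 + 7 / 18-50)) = -51 / 57694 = -0.00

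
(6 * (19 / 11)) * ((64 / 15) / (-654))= -1216 / 17985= -0.07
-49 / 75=-0.65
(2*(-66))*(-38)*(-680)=-3410880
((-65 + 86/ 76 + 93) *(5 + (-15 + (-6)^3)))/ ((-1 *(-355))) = -18.55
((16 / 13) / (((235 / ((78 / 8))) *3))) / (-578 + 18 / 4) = -8 / 269545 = -0.00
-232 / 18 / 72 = -29 / 162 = -0.18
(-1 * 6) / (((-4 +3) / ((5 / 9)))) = 10 / 3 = 3.33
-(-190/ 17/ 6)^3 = 857375/ 132651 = 6.46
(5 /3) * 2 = 10 /3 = 3.33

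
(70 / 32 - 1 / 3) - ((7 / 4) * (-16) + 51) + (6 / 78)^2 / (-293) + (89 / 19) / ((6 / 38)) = 20252405 / 2376816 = 8.52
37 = 37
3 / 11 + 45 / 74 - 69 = -55449 / 814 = -68.12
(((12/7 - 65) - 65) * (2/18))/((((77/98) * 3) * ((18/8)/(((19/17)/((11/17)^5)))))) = -11400282416/430489323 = -26.48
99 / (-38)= -99 / 38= -2.61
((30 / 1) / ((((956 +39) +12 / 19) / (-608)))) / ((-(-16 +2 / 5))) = -288800 / 245921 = -1.17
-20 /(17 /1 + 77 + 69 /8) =-160 /821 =-0.19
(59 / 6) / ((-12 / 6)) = -59 / 12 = -4.92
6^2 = 36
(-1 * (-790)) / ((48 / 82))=16195 / 12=1349.58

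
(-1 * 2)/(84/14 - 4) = -1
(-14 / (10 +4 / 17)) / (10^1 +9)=-119 / 1653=-0.07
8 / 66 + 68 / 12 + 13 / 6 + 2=219 / 22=9.95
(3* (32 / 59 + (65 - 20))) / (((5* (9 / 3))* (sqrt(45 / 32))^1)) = 10748* sqrt(10) / 4425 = 7.68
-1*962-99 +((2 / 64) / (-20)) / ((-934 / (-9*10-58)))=-158555877 / 149440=-1061.00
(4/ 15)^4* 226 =1.14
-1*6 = -6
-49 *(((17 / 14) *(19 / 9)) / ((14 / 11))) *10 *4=-35530 / 9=-3947.78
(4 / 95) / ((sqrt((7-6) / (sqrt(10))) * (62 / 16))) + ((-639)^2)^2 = 32 * 10^(1 / 4) / 2945 + 166726039041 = 166726039041.02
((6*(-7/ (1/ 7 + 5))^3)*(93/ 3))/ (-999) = 3647119/ 7768224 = 0.47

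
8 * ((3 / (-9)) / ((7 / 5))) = -40 / 21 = -1.90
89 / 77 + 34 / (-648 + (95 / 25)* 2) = 135944 / 123277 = 1.10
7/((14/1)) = 1/2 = 0.50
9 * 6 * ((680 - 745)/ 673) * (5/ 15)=-1170/ 673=-1.74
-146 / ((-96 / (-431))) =-31463 / 48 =-655.48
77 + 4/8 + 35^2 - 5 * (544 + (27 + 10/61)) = -189505/122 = -1553.32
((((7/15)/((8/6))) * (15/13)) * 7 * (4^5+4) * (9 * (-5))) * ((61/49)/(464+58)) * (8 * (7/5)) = -1316868/377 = -3493.02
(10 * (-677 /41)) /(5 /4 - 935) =0.18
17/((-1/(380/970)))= -646/97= -6.66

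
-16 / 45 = -0.36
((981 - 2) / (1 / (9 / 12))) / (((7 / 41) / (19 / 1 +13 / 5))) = 3251259 / 35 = 92893.11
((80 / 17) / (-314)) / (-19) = 40 / 50711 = 0.00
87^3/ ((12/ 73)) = 16023573/ 4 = 4005893.25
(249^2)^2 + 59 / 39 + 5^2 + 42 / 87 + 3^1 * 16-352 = 4347703931839 / 1131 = 3844123724.00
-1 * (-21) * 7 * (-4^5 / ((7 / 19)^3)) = -21070848 / 7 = -3010121.14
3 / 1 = 3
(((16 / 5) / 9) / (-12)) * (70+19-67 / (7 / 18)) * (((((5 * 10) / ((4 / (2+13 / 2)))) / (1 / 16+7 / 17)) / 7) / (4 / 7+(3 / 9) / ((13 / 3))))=175226480 / 1438479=121.81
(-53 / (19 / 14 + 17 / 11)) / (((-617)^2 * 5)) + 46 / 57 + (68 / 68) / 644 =8417826635473 / 10410877199940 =0.81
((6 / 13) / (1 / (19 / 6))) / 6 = 19 / 78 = 0.24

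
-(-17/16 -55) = 897/16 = 56.06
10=10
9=9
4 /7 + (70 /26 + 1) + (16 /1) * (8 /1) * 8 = 93572 /91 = 1028.26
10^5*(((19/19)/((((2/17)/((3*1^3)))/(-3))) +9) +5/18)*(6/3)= -121000000/9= -13444444.44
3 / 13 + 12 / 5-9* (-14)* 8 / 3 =22011 / 65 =338.63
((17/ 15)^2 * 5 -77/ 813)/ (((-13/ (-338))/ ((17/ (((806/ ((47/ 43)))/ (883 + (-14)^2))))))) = 66524704844/ 16255935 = 4092.33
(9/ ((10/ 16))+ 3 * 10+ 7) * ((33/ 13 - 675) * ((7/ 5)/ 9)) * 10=-10484572/ 195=-53767.04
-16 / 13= -1.23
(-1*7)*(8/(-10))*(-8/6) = -112/15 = -7.47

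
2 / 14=0.14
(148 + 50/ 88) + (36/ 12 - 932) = -34339/ 44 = -780.43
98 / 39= 2.51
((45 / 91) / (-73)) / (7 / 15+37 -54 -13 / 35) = 27 / 67379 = 0.00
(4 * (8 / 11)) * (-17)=-544 / 11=-49.45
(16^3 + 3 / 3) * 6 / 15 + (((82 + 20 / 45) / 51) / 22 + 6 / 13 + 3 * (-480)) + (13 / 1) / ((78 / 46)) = 67934848 / 328185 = 207.00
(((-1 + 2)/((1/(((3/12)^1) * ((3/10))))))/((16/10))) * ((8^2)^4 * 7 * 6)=33030144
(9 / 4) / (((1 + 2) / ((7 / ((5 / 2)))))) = 21 / 10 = 2.10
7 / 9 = 0.78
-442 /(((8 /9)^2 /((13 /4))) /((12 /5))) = -698139 /160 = -4363.37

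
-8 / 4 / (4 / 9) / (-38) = 9 / 76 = 0.12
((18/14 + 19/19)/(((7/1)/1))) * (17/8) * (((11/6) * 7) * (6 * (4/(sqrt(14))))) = 748 * sqrt(14)/49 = 57.12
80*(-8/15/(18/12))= -256/9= -28.44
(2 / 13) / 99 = 2 / 1287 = 0.00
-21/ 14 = -3/ 2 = -1.50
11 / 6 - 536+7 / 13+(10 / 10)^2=-41545 / 78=-532.63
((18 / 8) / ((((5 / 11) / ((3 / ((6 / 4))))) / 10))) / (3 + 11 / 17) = 1683 / 62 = 27.15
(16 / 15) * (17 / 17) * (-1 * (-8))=128 / 15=8.53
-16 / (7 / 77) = -176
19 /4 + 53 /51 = 1181 /204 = 5.79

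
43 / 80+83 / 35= 1629 / 560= 2.91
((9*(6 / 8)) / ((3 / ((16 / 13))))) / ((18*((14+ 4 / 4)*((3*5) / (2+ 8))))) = 4 / 585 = 0.01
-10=-10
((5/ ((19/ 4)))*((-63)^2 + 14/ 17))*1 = 1349740/ 323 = 4178.76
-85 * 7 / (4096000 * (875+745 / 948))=-28203 / 170034176000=-0.00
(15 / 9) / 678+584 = 1187861 / 2034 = 584.00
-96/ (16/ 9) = -54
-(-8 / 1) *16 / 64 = 2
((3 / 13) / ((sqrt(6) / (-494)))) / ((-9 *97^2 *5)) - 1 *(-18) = 19 *sqrt(6) / 423405 + 18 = 18.00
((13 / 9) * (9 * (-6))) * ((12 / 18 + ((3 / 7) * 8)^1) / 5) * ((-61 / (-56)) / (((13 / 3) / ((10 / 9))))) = -2623 / 147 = -17.84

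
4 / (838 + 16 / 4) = 0.00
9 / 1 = 9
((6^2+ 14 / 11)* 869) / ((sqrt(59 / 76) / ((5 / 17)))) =323900* sqrt(1121) / 1003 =10812.17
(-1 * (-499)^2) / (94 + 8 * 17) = -249001 / 230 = -1082.61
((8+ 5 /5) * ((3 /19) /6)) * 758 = 3411 /19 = 179.53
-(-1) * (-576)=-576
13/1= 13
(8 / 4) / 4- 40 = -79 / 2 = -39.50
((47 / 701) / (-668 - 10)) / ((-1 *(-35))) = -47 / 16634730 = -0.00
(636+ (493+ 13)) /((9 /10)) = 1268.89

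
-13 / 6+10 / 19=-187 / 114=-1.64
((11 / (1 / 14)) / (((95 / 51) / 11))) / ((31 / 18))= 528.04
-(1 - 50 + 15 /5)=46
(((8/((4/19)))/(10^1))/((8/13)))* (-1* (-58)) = 7163/20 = 358.15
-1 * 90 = -90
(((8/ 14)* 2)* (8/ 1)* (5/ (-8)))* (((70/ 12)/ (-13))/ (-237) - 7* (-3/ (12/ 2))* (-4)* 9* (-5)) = -33274900/ 9243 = -3600.01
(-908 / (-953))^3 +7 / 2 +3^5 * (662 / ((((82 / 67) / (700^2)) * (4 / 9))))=10284812197455314578383 / 70972900514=144911820187.29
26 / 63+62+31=93.41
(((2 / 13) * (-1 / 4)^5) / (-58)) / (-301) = -1 / 116200448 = -0.00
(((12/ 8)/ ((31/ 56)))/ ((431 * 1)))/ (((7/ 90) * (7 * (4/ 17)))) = 0.05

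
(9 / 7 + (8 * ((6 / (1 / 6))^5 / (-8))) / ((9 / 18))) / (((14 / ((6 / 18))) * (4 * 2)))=-359917.71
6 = 6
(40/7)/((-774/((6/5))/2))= -16/903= -0.02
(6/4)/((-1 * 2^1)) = -3/4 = -0.75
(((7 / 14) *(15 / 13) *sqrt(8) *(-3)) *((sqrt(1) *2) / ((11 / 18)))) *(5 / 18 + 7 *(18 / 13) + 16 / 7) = -164250 *sqrt(2) / 1183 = -196.35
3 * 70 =210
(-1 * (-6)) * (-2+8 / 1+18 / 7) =360 / 7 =51.43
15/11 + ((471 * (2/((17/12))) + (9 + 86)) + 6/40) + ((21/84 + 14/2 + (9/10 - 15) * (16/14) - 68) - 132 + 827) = 1805884/1309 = 1379.59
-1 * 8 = -8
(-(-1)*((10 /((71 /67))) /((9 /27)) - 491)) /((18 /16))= -262808 /639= -411.28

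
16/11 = 1.45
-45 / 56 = -0.80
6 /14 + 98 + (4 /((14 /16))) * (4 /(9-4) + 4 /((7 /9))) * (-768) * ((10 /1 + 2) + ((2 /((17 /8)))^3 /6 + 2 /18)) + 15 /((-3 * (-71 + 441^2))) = -35872542796228157 /140405040510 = -255493.27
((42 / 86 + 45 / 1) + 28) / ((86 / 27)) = 42660 / 1849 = 23.07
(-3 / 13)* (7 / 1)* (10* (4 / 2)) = -420 / 13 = -32.31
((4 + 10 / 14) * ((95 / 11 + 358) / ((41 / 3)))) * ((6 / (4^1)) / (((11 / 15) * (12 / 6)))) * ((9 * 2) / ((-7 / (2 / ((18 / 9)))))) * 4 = -29400570 / 22099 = -1330.40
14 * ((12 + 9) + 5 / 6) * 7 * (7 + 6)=83447 / 3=27815.67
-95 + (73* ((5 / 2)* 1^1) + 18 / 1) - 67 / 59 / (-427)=5315857 / 50386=105.50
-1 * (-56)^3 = 175616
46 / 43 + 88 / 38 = 2766 / 817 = 3.39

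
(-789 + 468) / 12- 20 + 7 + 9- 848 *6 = -20475 / 4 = -5118.75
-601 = -601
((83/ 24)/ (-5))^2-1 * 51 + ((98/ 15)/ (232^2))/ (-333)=-67913879851/ 1344254400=-50.52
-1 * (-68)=68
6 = 6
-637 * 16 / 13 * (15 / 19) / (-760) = 294 / 361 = 0.81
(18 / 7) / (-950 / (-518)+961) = 333 / 124687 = 0.00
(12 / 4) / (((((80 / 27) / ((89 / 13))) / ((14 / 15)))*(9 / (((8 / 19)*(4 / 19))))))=7476 / 117325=0.06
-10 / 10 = -1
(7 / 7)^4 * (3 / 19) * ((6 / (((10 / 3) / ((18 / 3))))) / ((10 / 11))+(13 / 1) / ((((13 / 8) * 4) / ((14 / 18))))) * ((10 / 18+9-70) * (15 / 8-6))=2261204 / 4275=528.94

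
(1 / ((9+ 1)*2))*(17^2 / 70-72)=-4751 / 1400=-3.39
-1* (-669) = 669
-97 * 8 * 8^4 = -3178496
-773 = -773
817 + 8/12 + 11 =2486/3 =828.67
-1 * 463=-463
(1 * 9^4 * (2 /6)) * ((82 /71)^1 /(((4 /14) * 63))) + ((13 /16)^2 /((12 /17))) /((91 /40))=26858999 /190848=140.74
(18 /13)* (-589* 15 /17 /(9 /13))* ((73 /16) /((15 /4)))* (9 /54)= -210.77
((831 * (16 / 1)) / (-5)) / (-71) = 37.45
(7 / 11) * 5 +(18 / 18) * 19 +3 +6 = 343 / 11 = 31.18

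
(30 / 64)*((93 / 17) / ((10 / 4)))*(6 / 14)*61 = 51057 / 1904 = 26.82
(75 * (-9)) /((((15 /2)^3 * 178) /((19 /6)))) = -0.03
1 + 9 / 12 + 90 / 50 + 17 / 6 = 6.38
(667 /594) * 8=8.98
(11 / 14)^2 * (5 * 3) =1815 / 196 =9.26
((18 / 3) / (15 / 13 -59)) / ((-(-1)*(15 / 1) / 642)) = -4173 / 940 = -4.44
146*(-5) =-730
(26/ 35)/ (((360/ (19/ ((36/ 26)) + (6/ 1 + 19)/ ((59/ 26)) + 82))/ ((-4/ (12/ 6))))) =-1473641/ 3345300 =-0.44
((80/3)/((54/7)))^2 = 78400/6561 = 11.95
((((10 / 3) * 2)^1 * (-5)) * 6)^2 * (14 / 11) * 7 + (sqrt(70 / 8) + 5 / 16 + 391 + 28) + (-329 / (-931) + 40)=sqrt(35) / 2 + 8352519859 / 23408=356826.26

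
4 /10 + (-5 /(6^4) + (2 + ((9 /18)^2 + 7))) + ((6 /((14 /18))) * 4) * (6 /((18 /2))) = 1370669 /45360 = 30.22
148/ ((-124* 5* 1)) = -37/ 155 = -0.24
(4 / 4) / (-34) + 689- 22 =22677 / 34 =666.97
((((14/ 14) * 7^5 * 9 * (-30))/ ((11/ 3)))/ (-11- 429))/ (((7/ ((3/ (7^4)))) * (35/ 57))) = 13851/ 16940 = 0.82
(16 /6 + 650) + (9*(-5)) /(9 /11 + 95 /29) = 2514083 /3918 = 641.68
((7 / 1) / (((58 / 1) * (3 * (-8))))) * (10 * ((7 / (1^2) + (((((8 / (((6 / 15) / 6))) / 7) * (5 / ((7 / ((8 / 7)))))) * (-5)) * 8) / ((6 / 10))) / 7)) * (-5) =-7939975 / 238728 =-33.26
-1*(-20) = 20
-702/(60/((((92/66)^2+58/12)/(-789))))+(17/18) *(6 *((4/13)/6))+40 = 3007755253/74465820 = 40.39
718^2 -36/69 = 515523.48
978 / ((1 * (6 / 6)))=978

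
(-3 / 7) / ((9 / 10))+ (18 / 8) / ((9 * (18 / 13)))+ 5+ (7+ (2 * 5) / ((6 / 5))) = 10099 / 504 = 20.04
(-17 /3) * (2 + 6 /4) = -119 /6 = -19.83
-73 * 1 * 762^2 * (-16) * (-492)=-333670558464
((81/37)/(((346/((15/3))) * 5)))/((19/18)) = 729/121619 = 0.01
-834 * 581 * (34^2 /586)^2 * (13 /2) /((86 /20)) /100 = -526115650242 /18457535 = -28504.11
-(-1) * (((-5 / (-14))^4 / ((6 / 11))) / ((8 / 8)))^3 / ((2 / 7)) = 324951171875 / 3498824306589696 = 0.00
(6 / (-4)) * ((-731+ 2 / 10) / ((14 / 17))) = 13311 / 10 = 1331.10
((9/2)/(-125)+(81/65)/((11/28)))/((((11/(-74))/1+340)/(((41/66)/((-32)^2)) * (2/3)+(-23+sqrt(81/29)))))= -1074658650763/5063600256000+12444543 * sqrt(29)/4345537625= -0.20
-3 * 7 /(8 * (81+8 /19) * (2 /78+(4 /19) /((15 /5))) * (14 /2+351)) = -3249 /3456848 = -0.00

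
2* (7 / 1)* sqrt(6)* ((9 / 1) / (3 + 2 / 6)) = 189* sqrt(6) / 5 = 92.59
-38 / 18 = -19 / 9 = -2.11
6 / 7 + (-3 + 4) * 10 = 76 / 7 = 10.86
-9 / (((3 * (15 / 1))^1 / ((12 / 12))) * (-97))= 0.00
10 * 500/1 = 5000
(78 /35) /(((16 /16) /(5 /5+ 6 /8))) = 3.90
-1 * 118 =-118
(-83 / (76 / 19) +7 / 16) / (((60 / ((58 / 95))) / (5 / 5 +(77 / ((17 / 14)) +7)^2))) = -270138973 / 263568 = -1024.93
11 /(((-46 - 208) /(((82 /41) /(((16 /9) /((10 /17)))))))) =-495 /17272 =-0.03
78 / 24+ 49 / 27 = 547 / 108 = 5.06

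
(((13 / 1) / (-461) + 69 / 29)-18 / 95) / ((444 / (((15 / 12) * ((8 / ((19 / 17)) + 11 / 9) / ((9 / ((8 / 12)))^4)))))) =3934155334 / 2562280491831831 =0.00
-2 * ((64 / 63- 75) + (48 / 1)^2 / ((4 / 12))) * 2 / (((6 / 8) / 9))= -6892720 / 21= -328224.76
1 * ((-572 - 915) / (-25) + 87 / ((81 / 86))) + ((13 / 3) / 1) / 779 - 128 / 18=76110446 / 525825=144.74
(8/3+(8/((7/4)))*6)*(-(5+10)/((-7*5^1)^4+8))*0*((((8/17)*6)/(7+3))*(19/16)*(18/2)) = 0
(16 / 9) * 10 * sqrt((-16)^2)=2560 / 9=284.44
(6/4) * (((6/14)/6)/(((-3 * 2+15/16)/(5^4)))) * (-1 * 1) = 2500/189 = 13.23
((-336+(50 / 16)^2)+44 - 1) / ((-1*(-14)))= -18127 / 896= -20.23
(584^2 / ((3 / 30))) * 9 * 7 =214865280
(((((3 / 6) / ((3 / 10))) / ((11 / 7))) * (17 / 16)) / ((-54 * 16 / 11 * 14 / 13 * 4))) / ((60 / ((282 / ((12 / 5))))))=-51935 / 7962624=-0.01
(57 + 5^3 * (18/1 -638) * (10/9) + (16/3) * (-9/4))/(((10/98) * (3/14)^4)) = -291617046896/729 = -400023383.95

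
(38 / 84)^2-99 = -174275 / 1764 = -98.80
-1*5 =-5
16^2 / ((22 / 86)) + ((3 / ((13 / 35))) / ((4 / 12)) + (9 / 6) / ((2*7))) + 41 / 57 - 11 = 1014.78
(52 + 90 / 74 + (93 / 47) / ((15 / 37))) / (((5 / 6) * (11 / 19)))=57587556 / 478225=120.42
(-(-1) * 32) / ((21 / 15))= 160 / 7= 22.86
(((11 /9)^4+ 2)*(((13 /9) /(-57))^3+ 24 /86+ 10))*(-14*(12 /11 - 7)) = 1507583801805980990 /418970334802041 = 3598.31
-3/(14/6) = -9/7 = -1.29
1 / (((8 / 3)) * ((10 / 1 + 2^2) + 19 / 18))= 27 / 1084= 0.02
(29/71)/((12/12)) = 29/71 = 0.41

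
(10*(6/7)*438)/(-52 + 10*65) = 13140/2093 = 6.28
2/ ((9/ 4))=8/ 9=0.89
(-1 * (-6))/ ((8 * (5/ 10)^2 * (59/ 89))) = 267/ 59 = 4.53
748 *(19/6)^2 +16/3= 67555/9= 7506.11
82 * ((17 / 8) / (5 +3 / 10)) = 3485 / 106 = 32.88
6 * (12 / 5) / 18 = 4 / 5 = 0.80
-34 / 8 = -17 / 4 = -4.25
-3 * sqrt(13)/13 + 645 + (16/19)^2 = 233101/361- 3 * sqrt(13)/13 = 644.88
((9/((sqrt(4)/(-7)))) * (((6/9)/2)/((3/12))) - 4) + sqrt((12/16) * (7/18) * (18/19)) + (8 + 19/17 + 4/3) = -35.02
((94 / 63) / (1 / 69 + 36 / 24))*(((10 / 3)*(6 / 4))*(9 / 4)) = 11.08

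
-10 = -10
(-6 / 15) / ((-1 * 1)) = 0.40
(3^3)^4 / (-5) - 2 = -531451 / 5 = -106290.20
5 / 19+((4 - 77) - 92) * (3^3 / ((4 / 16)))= -338575 / 19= -17819.74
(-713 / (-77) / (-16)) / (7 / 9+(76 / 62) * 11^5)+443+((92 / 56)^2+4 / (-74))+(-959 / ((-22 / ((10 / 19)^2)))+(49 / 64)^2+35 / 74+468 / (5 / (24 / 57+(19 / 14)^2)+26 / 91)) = 7023811546985949166604099 / 10867166186810202271744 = 646.33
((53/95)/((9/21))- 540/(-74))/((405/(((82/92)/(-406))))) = -3717757/79760060100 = -0.00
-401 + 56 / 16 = -795 / 2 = -397.50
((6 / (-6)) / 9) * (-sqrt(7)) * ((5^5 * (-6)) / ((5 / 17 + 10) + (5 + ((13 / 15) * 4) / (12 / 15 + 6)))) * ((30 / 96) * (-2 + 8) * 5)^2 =-298828125 * sqrt(7) / 25792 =-30653.88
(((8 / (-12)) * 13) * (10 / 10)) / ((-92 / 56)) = 364 / 69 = 5.28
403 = 403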